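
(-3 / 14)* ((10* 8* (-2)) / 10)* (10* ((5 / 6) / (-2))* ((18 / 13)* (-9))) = 178.02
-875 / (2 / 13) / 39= -875 / 6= -145.83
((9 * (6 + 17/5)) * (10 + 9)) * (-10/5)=-16074/5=-3214.80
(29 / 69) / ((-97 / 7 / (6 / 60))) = -203 / 66930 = -0.00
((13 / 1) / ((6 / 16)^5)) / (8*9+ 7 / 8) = 3407872 / 141669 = 24.06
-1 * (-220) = 220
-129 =-129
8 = 8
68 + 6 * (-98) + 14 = -506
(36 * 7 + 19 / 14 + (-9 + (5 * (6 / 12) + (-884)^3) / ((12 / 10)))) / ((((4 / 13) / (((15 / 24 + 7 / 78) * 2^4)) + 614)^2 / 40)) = -61074.59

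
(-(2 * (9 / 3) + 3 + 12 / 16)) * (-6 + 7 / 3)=143 / 4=35.75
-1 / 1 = -1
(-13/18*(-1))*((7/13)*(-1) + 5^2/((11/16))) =5123/198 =25.87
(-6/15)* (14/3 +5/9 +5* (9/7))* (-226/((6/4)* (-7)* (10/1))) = -331768/33075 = -10.03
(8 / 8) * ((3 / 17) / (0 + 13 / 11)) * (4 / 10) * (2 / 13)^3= 528 / 2427685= 0.00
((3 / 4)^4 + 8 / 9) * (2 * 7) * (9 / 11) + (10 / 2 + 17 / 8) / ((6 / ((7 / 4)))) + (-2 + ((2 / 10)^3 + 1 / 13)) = 31961429 / 2288000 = 13.97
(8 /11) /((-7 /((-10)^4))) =-80000 /77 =-1038.96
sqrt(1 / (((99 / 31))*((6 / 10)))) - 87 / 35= -87 / 35 + sqrt(5115) / 99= -1.76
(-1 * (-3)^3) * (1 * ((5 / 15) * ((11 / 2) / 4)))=99 / 8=12.38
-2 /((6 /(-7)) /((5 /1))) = 35 /3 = 11.67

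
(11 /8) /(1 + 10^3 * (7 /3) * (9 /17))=187 /168136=0.00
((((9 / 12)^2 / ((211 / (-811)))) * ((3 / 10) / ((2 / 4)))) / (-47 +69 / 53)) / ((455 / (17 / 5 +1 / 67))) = 12765951 / 59919674500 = 0.00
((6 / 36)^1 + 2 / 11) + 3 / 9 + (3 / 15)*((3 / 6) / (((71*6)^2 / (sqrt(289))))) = 13610887 / 19962360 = 0.68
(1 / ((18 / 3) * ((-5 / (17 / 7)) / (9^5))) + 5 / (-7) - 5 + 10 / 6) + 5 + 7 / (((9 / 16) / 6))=-987953 / 210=-4704.54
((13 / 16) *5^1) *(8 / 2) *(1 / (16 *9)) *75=1625 / 192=8.46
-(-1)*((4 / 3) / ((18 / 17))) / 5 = 34 / 135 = 0.25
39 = 39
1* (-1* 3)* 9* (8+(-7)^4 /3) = -21825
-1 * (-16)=16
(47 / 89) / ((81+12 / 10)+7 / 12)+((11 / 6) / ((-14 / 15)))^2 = 1339451455 / 346577392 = 3.86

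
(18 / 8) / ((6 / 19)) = 57 / 8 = 7.12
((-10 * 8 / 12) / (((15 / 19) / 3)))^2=5776 / 9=641.78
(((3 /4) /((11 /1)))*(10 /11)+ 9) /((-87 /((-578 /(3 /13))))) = 2746367 /10527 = 260.89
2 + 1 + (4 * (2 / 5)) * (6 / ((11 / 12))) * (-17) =-9627 / 55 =-175.04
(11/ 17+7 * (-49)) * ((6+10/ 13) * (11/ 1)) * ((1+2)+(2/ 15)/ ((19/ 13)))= -330889504/ 4199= -78801.98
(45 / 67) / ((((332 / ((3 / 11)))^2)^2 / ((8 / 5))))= 729 / 1489731123519584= 0.00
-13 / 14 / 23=-13 / 322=-0.04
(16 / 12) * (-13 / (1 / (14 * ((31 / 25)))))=-300.91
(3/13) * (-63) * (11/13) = -2079/169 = -12.30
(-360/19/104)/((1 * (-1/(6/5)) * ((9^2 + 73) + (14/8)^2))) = 0.00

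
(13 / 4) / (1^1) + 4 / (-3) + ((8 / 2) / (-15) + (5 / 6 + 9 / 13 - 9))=-4543 / 780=-5.82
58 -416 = -358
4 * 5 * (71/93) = 1420/93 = 15.27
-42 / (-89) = 42 / 89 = 0.47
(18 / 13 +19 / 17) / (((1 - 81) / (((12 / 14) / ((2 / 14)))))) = -1659 / 8840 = -0.19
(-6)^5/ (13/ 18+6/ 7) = -979776/ 199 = -4923.50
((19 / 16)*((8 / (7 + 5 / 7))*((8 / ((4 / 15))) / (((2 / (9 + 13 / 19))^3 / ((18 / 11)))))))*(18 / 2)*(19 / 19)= 245286720 / 3971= 61769.51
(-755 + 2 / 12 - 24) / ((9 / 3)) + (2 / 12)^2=-3115 / 12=-259.58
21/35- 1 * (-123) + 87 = 1053/5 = 210.60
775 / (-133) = -775 / 133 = -5.83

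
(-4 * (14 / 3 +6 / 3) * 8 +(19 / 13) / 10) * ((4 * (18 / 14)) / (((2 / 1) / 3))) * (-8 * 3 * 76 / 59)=1364875488 / 26845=50842.82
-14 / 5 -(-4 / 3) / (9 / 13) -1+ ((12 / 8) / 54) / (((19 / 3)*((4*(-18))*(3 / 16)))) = -28847 / 15390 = -1.87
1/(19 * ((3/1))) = 1/57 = 0.02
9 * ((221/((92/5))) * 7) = 69615/92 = 756.68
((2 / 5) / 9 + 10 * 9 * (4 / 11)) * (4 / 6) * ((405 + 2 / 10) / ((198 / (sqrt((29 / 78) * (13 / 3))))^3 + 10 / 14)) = -11221886386312 / 25570027232704827517095 + 131825914554128256 * sqrt(58) / 430471838934424705675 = 0.00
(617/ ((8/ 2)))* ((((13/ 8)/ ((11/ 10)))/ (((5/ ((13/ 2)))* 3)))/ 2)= 104273/ 2112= 49.37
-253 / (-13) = 253 / 13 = 19.46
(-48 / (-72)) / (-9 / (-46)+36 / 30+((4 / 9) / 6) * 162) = 460 / 9243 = 0.05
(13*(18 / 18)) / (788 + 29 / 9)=117 / 7121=0.02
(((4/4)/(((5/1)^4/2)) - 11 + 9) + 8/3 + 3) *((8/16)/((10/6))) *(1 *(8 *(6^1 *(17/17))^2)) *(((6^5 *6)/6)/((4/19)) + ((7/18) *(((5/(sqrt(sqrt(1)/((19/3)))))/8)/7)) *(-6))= 36598552704/3125 - 13762 *sqrt(57)/625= 11711370.62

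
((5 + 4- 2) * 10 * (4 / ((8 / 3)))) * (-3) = -315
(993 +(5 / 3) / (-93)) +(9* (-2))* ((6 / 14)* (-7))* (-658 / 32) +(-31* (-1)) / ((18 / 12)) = -215893 / 2232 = -96.73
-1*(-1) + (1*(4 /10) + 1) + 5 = 37 /5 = 7.40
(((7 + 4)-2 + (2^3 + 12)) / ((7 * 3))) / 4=29 / 84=0.35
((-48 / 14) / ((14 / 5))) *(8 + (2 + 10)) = -1200 / 49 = -24.49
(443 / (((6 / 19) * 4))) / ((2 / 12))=8417 / 4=2104.25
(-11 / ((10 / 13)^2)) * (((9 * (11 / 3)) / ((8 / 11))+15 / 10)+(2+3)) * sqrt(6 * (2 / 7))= -154297 * sqrt(21) / 560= -1262.64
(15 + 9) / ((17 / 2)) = 48 / 17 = 2.82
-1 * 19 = -19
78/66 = 13/11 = 1.18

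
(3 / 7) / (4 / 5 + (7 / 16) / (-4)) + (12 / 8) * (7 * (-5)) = -160515 / 3094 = -51.88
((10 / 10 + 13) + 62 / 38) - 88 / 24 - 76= -3650 / 57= -64.04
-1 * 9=-9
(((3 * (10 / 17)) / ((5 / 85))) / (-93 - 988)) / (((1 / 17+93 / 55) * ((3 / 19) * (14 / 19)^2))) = -32065825 / 173314568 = -0.19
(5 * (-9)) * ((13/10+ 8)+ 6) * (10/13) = -6885/13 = -529.62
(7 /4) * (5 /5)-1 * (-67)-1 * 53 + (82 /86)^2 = 123211 /7396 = 16.66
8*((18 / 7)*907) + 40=130888 / 7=18698.29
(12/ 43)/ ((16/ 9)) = 27/ 172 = 0.16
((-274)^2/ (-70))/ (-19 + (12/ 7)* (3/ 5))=37538/ 629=59.68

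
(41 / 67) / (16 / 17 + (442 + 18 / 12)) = 1394 / 1012437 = 0.00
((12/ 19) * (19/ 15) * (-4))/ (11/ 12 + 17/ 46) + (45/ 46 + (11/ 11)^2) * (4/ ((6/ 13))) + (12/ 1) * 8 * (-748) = -8792889679/ 122475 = -71793.34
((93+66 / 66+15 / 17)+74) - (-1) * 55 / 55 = 2888 / 17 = 169.88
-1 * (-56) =56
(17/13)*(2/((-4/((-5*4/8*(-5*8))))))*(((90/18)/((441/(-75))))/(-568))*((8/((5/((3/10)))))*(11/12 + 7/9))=-129625/1628172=-0.08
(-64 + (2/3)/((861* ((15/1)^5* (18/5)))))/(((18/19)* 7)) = -4293255959981/444860403750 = -9.65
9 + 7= 16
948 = 948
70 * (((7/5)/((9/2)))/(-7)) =-28/9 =-3.11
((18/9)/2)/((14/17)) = 17/14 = 1.21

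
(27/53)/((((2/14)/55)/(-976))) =-10145520/53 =-191424.91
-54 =-54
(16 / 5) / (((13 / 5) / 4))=64 / 13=4.92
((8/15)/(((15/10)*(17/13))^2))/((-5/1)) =-5408/195075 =-0.03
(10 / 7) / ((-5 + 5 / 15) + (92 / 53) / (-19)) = -15105 / 50309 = -0.30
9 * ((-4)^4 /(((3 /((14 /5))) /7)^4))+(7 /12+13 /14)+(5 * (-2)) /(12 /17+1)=19173431546177 /4567500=4197795.63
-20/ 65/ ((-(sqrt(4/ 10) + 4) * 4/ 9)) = 30/ 169 -3 * sqrt(10)/ 338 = 0.15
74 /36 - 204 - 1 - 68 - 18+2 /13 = -288.79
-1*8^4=-4096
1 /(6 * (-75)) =-1 /450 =-0.00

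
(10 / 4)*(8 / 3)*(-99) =-660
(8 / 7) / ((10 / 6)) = 0.69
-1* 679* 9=-6111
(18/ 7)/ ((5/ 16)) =288/ 35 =8.23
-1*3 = -3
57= 57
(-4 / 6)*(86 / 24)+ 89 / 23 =613 / 414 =1.48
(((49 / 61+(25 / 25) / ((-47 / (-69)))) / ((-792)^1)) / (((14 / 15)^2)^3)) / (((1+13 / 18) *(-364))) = 421453125 / 60897433967552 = 0.00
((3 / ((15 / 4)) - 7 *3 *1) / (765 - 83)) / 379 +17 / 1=21970529 / 1292390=17.00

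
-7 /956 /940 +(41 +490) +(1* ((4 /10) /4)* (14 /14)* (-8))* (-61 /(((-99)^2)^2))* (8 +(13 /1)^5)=3056919676095991 /5754866656176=531.19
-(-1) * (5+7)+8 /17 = 212 /17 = 12.47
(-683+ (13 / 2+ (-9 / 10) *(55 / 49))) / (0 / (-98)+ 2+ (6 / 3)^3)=-16599 / 245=-67.75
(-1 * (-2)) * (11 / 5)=22 / 5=4.40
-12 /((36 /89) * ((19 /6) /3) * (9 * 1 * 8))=-0.39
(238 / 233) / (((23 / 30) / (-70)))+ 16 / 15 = -7411256 / 80385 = -92.20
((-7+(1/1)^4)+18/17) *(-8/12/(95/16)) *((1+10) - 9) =1792/1615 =1.11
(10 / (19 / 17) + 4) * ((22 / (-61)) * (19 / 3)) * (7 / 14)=-902 / 61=-14.79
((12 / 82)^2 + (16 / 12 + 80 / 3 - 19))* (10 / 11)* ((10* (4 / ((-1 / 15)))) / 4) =-22747500 / 18491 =-1230.19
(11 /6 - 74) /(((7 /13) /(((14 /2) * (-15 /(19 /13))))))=365885 /38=9628.55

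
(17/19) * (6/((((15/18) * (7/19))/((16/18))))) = 544/35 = 15.54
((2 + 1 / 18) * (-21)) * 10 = -1295 / 3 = -431.67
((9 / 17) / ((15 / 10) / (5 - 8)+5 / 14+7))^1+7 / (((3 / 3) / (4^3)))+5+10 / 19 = 2344223 / 5168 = 453.60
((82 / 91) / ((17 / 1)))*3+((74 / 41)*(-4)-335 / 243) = -130069763 / 15412761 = -8.44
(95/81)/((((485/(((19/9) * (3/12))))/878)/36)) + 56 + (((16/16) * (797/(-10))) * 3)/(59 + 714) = 5832437413/60734610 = 96.03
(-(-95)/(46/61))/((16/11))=63745/736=86.61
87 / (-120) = -29 / 40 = -0.72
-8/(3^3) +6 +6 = 316/27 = 11.70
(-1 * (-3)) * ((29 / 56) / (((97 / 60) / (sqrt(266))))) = 15.67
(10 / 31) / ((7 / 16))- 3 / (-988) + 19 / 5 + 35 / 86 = 228048347 / 46095140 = 4.95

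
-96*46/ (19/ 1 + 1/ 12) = -52992/ 229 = -231.41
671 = 671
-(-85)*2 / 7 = 170 / 7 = 24.29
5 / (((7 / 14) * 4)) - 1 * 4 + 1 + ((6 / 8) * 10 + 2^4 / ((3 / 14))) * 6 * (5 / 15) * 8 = 7885 / 6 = 1314.17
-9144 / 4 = -2286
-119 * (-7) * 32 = 26656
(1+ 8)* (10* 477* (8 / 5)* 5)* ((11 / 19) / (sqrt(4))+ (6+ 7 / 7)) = 47566440 / 19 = 2503496.84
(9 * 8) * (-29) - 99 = -2187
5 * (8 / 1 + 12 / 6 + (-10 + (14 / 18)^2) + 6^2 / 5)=3161 / 81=39.02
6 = 6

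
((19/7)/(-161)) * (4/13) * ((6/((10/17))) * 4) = -15504/73255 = -0.21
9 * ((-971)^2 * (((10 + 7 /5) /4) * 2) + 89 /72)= 1934710177 /40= 48367754.42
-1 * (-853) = 853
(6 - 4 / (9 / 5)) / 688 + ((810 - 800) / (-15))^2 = 1393 / 3096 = 0.45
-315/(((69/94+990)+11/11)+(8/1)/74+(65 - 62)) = -1095570/3460061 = -0.32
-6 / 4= -3 / 2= -1.50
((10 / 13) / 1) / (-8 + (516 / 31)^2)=4805 / 1680692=0.00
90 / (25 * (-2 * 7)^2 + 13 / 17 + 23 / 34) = 3060 / 166649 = 0.02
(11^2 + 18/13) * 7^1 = 11137/13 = 856.69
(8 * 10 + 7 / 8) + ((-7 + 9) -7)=607 / 8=75.88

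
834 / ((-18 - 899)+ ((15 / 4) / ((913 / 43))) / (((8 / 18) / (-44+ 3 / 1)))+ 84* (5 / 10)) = -12183072 / 13020005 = -0.94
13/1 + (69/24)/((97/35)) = 10893/776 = 14.04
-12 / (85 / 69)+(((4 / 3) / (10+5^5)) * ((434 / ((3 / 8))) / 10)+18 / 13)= -259002686 / 31177575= -8.31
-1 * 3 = -3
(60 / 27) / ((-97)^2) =20 / 84681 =0.00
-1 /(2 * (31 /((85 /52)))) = -85 /3224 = -0.03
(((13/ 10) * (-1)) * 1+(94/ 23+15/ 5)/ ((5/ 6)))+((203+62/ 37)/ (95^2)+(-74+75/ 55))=-11051957317/ 168966050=-65.41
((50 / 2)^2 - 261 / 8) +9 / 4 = 594.62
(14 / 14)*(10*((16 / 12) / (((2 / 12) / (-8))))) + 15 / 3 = -635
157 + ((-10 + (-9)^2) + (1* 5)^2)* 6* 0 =157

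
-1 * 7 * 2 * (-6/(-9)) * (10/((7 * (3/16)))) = -71.11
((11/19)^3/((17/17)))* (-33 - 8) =-54571/6859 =-7.96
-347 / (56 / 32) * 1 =-1388 / 7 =-198.29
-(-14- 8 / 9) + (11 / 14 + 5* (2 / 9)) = 235 / 14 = 16.79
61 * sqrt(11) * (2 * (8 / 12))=244 * sqrt(11) / 3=269.75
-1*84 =-84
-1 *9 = -9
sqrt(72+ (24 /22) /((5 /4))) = 8.54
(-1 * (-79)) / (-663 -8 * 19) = -79 / 815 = -0.10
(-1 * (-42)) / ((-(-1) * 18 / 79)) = 553 / 3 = 184.33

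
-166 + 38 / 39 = -6436 / 39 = -165.03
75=75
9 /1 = 9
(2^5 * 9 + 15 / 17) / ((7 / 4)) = 19644 / 119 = 165.08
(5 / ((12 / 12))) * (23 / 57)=115 / 57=2.02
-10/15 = -2/3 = -0.67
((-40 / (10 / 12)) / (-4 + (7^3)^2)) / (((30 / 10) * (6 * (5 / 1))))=-8 / 1764675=-0.00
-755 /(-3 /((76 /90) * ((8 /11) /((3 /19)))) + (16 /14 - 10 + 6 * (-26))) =30526160 /6696689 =4.56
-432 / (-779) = 432 / 779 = 0.55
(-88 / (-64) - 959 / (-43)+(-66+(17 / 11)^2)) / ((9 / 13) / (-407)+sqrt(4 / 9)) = -2398587789 / 39940120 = -60.05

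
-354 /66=-59 /11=-5.36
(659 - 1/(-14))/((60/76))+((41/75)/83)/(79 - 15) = 834.82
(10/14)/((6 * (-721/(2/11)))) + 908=908.00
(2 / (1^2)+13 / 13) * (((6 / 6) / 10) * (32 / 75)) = 16 / 125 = 0.13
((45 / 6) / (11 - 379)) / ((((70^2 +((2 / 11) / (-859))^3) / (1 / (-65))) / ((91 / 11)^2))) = 341639640881 / 78012973995636608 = 0.00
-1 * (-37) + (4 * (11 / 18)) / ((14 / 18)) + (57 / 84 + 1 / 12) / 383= 40.14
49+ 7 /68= 3339 /68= 49.10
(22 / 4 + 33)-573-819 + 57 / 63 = -56809 / 42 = -1352.60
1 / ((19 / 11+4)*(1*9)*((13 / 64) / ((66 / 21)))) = 15488 / 51597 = 0.30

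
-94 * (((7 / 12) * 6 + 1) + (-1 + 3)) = -611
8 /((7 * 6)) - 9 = -185 /21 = -8.81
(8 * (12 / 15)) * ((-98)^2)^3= 28346956187648 / 5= 5669391237529.60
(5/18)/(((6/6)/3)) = 5/6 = 0.83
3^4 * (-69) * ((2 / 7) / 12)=-1863 / 14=-133.07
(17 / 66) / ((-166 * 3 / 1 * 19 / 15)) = -85 / 208164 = -0.00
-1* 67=-67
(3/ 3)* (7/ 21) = 0.33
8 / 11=0.73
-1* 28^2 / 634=-392 / 317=-1.24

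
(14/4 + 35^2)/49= 351/14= 25.07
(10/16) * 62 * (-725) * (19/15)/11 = -427025/132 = -3235.04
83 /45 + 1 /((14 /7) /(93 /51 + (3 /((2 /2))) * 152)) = 353057 /1530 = 230.76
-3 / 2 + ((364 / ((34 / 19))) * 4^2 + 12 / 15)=553161 / 170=3253.89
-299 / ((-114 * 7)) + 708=565283 / 798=708.37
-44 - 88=-132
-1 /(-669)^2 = -1 /447561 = -0.00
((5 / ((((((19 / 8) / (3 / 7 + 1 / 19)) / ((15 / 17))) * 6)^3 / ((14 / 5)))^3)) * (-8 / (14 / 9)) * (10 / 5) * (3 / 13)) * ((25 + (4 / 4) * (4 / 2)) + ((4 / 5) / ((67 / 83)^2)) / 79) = -6107786060471609888706366799872000000 / 46882573013716577068512818383206864763288789733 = -0.00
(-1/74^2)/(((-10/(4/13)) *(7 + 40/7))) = 7/15839330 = 0.00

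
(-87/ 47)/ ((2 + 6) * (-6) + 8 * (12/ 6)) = 87/ 1504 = 0.06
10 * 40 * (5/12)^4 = 15625/1296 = 12.06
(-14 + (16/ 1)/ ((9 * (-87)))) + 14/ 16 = -82343/ 6264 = -13.15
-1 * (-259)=259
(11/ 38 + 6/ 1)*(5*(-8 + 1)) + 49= -6503/ 38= -171.13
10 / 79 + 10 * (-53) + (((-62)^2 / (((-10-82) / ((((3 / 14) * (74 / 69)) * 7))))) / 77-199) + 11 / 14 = -670207863 / 919402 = -728.96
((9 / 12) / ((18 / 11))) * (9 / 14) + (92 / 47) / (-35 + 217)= 20899 / 68432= 0.31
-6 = -6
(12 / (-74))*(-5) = 30 / 37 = 0.81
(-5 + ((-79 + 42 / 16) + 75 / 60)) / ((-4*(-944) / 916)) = -146789 / 7552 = -19.44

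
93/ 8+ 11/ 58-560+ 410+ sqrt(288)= -32059/ 232+ 12 * sqrt(2)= -121.21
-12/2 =-6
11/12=0.92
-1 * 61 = -61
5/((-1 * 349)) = -5/349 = -0.01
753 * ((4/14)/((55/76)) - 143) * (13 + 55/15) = -1789695.19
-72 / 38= -1.89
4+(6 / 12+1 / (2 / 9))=9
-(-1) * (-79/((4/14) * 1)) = -276.50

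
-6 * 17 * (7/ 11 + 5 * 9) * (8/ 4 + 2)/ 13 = -204816/ 143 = -1432.28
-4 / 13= -0.31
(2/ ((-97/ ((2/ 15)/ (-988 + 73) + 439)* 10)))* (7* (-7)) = 295238377/ 6656625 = 44.35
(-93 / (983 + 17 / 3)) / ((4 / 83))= -23157 / 11864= -1.95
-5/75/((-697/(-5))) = -1/2091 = -0.00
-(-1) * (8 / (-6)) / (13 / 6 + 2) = -8 / 25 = -0.32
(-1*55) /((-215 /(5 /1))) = 55 /43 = 1.28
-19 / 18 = -1.06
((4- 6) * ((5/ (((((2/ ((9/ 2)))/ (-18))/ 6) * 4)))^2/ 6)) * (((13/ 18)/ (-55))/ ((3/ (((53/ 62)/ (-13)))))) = -193185/ 21824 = -8.85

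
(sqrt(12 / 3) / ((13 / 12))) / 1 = 24 / 13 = 1.85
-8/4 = -2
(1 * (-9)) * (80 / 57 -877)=149727 / 19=7880.37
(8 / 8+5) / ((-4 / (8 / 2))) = -6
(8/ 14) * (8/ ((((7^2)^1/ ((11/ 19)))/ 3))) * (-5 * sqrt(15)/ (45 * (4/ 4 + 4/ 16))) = -0.06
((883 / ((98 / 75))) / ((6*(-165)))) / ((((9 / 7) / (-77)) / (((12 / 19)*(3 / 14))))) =4415 / 798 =5.53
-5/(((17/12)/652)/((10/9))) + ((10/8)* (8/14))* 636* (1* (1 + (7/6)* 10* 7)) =12494080/357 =34997.42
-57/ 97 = -0.59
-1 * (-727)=727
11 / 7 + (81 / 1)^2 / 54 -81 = 589 / 14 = 42.07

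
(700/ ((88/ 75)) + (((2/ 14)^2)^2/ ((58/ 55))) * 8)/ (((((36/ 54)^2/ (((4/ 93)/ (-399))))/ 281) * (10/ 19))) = -51360363133/ 664817692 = -77.25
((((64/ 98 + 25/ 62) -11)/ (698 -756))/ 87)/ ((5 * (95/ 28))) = 30209/ 260058225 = 0.00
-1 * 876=-876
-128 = -128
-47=-47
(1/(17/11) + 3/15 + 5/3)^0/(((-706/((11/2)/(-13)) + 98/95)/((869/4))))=908105/6979592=0.13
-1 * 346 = -346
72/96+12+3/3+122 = 135.75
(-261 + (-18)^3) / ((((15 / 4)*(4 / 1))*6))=-677 / 10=-67.70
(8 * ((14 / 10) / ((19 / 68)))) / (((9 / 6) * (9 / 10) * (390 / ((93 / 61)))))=236096 / 2034045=0.12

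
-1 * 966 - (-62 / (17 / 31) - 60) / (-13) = -216428 / 221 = -979.31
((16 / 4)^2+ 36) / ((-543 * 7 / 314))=-16328 / 3801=-4.30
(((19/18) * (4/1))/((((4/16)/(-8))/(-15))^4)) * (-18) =-4034396160000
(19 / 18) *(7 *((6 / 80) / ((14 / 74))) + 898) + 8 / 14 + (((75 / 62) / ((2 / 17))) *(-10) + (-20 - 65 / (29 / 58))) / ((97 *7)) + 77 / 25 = 72298046417 / 75776400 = 954.10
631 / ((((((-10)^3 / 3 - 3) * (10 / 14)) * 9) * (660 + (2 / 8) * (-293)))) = -17668 / 35521845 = -0.00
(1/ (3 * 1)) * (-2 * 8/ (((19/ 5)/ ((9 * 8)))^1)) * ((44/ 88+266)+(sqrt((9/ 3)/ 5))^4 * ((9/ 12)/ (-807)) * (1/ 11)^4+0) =-10076076752736/ 374150755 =-26930.53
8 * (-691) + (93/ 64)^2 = -22634039/ 4096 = -5525.89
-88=-88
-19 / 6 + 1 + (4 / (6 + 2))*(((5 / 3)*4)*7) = 127 / 6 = 21.17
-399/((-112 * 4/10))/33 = 95/352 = 0.27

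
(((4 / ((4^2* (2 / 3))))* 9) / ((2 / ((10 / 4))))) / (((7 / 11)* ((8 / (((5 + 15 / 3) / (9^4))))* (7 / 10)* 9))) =1375 / 6858432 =0.00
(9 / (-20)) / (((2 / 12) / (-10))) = 27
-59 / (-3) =59 / 3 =19.67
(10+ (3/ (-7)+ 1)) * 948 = 10021.71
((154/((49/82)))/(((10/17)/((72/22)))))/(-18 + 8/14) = -25092/305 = -82.27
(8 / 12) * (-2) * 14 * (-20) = 1120 / 3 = 373.33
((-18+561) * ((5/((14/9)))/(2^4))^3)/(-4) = -1.10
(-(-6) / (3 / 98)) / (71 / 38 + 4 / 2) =152 / 3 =50.67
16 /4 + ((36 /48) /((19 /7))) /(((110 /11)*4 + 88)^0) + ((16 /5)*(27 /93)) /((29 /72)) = 2248843 /341620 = 6.58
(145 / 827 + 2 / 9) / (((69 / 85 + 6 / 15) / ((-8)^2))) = 16096960 / 766629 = 21.00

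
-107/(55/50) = -1070/11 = -97.27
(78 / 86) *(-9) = -351 / 43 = -8.16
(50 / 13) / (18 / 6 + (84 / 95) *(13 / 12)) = 2375 / 2444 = 0.97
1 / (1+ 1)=1 / 2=0.50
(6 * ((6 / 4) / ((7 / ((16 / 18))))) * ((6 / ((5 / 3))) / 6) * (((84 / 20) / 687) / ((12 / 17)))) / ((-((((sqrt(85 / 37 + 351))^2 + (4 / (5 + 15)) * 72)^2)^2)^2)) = -933002354947765625 / 52493171829658753730100447520994625585152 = -0.00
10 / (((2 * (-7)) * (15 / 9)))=-3 / 7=-0.43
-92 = -92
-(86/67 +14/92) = -4425/3082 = -1.44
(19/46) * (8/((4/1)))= 19/23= 0.83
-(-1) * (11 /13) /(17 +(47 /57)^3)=2037123 /42277352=0.05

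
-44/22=-2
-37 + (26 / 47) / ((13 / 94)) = -33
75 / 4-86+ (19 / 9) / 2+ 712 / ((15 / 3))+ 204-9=48817 / 180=271.21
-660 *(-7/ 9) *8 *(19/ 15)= 46816/ 9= 5201.78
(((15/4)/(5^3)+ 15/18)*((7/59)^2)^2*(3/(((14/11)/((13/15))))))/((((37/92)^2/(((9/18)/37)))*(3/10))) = 363256894/3732450122025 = 0.00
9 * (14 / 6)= 21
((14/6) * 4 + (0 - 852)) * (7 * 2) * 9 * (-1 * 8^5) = 3479175168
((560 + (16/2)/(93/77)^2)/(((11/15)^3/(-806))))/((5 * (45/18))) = -92457.29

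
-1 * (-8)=8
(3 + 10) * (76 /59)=988 /59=16.75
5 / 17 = 0.29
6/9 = 0.67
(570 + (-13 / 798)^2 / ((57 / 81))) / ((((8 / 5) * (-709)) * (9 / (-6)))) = 1277146645 / 3812616304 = 0.33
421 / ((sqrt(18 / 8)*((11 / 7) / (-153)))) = -300594 / 11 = -27326.73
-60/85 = -0.71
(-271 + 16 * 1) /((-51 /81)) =405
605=605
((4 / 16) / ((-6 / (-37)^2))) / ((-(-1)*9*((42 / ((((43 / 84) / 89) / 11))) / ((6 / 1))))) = -58867 / 124340832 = -0.00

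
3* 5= 15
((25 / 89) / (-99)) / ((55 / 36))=-20 / 10769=-0.00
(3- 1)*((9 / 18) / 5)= 1 / 5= 0.20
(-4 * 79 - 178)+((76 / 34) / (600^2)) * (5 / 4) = -1209311981 / 2448000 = -494.00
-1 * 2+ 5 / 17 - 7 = -148 / 17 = -8.71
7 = 7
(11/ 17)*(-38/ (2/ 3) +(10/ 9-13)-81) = -14839/ 153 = -96.99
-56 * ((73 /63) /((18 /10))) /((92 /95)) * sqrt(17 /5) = -13870 * sqrt(85) /1863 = -68.64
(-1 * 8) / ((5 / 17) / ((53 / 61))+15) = -1802 / 3455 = -0.52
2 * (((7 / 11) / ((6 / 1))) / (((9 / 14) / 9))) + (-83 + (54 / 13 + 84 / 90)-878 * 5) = -9577303 / 2145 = -4464.94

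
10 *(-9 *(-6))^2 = 29160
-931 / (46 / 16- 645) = 7448 / 5137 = 1.45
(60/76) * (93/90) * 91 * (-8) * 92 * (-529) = 549169712/19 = 28903669.05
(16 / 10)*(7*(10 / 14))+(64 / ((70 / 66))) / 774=36472 / 4515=8.08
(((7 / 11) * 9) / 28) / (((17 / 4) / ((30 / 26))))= 135 / 2431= 0.06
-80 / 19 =-4.21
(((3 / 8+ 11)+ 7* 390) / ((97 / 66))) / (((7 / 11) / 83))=94394157 / 388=243283.91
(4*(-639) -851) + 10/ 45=-30661/ 9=-3406.78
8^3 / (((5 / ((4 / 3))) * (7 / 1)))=2048 / 105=19.50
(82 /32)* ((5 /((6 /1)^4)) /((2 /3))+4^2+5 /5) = 602413 /13824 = 43.58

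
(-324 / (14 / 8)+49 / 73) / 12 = -94265 / 6132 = -15.37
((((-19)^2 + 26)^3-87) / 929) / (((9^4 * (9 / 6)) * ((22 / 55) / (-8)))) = -772806880 / 6095169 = -126.79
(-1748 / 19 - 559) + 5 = -646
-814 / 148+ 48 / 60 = -47 / 10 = -4.70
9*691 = 6219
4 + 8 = 12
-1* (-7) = 7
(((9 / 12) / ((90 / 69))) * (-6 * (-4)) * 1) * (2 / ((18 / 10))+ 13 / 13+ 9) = 460 / 3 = 153.33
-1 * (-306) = 306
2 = 2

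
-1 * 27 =-27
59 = 59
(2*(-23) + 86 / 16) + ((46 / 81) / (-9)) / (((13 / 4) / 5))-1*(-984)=71515559 / 75816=943.28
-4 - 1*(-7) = 3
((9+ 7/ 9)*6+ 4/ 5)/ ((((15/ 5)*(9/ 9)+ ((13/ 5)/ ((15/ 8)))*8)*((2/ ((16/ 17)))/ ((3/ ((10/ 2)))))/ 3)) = 64224/ 17969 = 3.57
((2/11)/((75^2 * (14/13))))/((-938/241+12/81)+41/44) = -37596/3522491875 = -0.00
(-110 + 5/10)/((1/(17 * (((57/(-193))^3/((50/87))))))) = 59984197893/718905700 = 83.44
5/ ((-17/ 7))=-35/ 17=-2.06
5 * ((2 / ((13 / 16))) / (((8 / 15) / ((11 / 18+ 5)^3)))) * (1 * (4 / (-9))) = -51515050 / 28431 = -1811.93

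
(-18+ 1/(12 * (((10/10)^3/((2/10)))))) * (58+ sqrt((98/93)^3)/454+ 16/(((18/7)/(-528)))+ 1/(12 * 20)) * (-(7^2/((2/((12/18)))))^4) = -4130593314.60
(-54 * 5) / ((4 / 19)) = -2565 / 2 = -1282.50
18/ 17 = 1.06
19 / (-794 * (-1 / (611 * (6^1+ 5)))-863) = -127699 / 5799429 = -0.02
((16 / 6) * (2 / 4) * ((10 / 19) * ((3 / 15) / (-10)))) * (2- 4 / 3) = -8 / 855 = -0.01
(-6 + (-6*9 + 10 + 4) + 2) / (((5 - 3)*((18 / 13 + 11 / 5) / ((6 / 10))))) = -858 / 233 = -3.68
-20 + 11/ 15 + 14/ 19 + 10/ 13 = -65803/ 3705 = -17.76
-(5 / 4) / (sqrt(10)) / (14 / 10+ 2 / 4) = -5 * sqrt(10) / 76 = -0.21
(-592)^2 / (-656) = -21904 / 41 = -534.24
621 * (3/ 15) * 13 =8073/ 5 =1614.60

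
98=98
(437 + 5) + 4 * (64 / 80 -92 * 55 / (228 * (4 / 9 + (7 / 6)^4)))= 114979638 / 282815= 406.55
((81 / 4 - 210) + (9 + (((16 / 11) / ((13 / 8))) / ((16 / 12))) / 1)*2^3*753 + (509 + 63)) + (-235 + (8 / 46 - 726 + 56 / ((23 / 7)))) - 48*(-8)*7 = 794445469 / 13156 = 60386.55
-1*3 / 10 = -3 / 10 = -0.30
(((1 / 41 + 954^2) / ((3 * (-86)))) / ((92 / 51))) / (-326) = 634350869 / 105751792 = 6.00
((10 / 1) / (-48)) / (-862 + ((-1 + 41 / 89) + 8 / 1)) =445 / 1825296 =0.00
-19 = -19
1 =1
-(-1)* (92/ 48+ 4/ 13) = 347/ 156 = 2.22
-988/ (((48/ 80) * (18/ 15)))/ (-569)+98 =514208/ 5121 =100.41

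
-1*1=-1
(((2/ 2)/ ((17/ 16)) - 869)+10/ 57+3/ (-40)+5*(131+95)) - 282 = -773587/ 38760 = -19.96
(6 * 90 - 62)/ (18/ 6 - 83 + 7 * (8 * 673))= 239/ 18804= 0.01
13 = 13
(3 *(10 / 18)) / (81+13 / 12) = 4 / 197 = 0.02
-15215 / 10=-3043 / 2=-1521.50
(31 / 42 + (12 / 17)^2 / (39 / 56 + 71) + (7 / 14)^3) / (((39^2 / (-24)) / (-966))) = 7801753042 / 588289845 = 13.26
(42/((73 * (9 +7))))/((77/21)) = 63/6424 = 0.01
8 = 8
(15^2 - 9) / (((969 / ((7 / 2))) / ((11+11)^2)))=121968 / 323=377.61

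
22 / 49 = 0.45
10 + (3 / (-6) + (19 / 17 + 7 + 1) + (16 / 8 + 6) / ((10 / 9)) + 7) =32.82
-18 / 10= -9 / 5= -1.80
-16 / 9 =-1.78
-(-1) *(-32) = -32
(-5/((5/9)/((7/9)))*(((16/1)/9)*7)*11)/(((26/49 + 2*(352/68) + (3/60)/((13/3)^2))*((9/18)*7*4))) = -1734372640/275855193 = -6.29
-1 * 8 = -8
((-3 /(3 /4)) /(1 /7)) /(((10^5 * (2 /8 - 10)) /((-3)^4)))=189 /81250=0.00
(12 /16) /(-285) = -1 /380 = -0.00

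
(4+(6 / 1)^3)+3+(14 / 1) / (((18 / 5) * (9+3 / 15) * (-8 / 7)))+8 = 763847 / 3312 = 230.63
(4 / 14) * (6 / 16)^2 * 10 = 45 / 112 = 0.40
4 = 4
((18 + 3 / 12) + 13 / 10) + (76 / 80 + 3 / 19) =785 / 38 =20.66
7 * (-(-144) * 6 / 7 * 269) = 232416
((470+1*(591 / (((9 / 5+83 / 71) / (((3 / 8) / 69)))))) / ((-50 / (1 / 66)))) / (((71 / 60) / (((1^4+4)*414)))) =-822237525 / 3292696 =-249.72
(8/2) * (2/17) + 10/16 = 149/136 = 1.10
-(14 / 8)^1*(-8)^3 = 896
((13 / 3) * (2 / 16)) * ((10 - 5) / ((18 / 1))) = 65 / 432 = 0.15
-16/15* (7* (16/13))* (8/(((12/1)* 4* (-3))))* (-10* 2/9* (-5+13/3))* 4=28672/9477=3.03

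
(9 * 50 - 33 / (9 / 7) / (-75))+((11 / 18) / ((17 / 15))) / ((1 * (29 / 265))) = 455.27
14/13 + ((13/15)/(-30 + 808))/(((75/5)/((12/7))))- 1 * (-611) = 1625018663/2654925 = 612.08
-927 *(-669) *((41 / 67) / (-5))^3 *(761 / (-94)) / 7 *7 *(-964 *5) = -15677944296824646 / 353396525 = -44363606.28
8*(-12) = -96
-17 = -17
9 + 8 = 17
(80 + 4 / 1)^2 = 7056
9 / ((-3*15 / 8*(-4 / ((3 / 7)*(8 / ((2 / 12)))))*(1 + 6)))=288 / 245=1.18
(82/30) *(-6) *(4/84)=-82/105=-0.78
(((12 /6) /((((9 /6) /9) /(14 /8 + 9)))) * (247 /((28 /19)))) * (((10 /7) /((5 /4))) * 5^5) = 3783731250 /49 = 77219005.10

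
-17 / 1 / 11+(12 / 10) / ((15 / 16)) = -73 / 275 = -0.27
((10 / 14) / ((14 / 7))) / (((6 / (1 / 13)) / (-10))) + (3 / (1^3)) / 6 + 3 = 943 / 273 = 3.45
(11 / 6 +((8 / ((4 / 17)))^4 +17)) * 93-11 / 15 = 3728429963 / 30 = 124280998.77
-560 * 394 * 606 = -133707840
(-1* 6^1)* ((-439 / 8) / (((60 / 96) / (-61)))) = -32134.80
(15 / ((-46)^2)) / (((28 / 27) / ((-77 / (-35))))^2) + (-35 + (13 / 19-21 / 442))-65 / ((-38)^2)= -22748970433233 / 661761056320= -34.38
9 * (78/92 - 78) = -31941/46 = -694.37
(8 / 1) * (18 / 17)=144 / 17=8.47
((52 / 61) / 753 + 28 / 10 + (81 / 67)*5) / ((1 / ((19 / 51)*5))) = 16.48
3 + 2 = 5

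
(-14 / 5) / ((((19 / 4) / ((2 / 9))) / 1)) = -112 / 855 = -0.13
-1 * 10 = -10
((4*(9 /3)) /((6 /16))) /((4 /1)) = 8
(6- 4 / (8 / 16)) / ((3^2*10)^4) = -1 / 32805000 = -0.00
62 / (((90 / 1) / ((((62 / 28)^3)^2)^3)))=21670662219970396194714277471 / 19209548439478653419520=1128119.29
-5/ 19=-0.26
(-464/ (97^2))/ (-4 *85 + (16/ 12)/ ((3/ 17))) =261/ 1759483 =0.00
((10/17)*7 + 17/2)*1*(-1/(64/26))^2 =72501/34816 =2.08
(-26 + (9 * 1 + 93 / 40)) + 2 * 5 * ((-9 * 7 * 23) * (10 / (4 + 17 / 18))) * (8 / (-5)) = 166872557 / 3560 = 46874.31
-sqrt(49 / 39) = -7*sqrt(39) / 39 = -1.12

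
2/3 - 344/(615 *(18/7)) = 2486/5535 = 0.45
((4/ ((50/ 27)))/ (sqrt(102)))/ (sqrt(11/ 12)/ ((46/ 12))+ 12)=-207 * sqrt(374)/ 10786925+ 19044 * sqrt(102)/ 10786925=0.02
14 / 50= 7 / 25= 0.28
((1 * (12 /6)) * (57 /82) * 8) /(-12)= -38 /41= -0.93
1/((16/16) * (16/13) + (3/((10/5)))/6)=52/77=0.68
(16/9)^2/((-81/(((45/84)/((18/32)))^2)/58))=-5939200/2893401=-2.05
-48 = -48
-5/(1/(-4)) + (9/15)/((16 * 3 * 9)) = 14401/720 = 20.00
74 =74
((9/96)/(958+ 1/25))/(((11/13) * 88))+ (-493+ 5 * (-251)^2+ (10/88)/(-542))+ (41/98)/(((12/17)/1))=9295519161518845363/29555316333312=314512.59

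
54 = 54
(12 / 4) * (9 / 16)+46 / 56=281 / 112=2.51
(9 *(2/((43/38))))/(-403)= -684/17329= -0.04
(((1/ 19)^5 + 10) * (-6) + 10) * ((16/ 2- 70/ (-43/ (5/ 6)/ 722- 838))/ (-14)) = 756949815036756/ 26219494022267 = 28.87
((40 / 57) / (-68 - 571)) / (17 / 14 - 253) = 112 / 25678215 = 0.00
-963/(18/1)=-107/2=-53.50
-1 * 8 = -8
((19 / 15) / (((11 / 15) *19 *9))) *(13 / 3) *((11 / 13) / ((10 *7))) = 1 / 1890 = 0.00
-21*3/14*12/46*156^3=-102503232/23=-4456662.26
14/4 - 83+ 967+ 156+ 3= 2093/2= 1046.50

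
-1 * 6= -6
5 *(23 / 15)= 23 / 3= 7.67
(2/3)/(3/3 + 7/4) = 8/33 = 0.24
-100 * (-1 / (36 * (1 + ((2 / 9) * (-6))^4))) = 225 / 337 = 0.67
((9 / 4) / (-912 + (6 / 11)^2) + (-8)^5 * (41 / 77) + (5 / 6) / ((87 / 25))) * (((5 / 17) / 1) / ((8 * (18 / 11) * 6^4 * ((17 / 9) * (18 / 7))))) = -8892372545275 / 142795685044224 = -0.06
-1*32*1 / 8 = -4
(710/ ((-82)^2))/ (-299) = -355/ 1005238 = -0.00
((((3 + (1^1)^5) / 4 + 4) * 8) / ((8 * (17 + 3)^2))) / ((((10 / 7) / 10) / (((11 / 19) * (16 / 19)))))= 77 / 1805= 0.04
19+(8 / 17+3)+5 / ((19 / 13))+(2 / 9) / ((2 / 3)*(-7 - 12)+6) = 250567 / 9690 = 25.86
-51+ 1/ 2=-101/ 2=-50.50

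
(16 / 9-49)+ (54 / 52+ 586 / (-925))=-10133599 / 216450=-46.82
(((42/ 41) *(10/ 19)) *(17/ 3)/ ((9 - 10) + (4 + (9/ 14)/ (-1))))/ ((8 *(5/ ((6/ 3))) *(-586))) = -833/ 7532151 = -0.00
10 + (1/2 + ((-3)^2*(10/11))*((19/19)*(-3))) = -309/22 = -14.05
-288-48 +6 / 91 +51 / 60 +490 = 281947 / 1820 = 154.92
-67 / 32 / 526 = -67 / 16832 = -0.00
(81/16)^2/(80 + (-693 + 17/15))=-98415/2349568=-0.04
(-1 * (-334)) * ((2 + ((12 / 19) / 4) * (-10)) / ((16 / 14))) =2338 / 19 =123.05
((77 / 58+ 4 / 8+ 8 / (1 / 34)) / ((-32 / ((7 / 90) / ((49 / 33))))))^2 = 847799689 / 4219801600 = 0.20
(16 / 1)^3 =4096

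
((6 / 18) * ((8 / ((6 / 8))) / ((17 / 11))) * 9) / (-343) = -352 / 5831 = -0.06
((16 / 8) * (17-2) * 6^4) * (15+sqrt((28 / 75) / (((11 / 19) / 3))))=637277.39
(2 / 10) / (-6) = -1 / 30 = -0.03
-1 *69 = -69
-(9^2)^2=-6561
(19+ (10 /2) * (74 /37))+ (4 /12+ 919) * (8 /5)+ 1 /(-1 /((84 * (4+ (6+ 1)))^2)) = -12784141 /15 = -852276.07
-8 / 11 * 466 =-3728 / 11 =-338.91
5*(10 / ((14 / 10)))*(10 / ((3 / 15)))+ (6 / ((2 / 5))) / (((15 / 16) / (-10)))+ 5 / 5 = 11387 / 7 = 1626.71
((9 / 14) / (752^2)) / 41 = 9 / 324599296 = 0.00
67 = 67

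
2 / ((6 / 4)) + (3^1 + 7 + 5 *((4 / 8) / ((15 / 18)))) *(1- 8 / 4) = -35 / 3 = -11.67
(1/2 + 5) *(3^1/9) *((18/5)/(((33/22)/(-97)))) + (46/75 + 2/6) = -31939/75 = -425.85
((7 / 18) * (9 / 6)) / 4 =7 / 48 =0.15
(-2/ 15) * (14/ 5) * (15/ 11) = -0.51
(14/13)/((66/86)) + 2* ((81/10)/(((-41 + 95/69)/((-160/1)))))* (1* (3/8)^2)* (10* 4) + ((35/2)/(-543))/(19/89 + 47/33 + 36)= 8668058882416301/23467222722372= 369.37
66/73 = 0.90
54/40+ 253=5087/20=254.35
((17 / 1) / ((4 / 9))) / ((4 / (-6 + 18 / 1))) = 459 / 4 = 114.75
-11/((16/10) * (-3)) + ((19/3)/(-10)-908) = -906.34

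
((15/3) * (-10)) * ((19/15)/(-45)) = 38/27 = 1.41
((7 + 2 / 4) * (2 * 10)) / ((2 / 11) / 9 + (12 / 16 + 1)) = 59400 / 701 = 84.74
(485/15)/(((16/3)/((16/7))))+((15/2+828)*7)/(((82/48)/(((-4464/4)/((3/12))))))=-4386090295/287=-15282544.58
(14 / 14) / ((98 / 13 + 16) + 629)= 13 / 8483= 0.00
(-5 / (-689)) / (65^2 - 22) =5 / 2895867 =0.00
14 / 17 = 0.82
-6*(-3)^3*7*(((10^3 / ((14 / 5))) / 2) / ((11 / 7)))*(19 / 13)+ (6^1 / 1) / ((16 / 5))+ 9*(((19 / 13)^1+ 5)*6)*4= 217058817 / 1144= 189736.73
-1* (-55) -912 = -857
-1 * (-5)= 5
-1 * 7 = -7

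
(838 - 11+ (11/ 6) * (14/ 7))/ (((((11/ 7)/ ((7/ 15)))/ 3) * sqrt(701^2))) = 122108/ 115665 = 1.06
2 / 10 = 1 / 5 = 0.20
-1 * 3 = -3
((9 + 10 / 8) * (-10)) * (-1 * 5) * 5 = 5125 / 2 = 2562.50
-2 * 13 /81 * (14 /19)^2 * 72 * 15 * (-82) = 16714880 /1083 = 15433.87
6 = 6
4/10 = 2/5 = 0.40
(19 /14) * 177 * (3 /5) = 10089 /70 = 144.13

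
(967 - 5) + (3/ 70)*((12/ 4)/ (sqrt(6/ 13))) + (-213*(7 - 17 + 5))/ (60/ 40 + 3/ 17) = 3*sqrt(78)/ 140 + 30348/ 19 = 1597.45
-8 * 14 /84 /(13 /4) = -16 /39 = -0.41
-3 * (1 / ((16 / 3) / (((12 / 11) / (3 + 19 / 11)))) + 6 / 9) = -443 / 208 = -2.13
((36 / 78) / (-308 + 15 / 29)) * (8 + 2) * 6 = -10440 / 115921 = -0.09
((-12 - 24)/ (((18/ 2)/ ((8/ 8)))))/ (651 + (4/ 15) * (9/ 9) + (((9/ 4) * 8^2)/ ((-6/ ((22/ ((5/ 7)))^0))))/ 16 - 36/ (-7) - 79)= -0.01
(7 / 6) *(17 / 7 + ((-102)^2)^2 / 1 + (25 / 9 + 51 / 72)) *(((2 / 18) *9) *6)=54554583845 / 72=757702553.40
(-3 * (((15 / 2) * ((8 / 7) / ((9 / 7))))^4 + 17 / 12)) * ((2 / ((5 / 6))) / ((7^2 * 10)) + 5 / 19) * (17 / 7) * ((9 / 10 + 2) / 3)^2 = -57128291453197 / 15836310000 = -3607.42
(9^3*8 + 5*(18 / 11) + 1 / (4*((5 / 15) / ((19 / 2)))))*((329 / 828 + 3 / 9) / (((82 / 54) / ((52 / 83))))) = 1103737635 / 626152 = 1762.73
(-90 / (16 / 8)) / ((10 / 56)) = -252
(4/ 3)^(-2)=9/ 16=0.56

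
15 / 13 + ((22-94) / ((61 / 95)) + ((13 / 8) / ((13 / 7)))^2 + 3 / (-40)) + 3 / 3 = -27732587 / 253760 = -109.29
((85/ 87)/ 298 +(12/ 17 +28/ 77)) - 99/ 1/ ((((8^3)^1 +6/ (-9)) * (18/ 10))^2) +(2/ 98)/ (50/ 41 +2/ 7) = 1561433976547943/ 1437468668908272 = 1.09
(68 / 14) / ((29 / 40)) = 1360 / 203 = 6.70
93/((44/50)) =105.68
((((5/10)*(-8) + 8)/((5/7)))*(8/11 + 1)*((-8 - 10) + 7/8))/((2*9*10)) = -18221/19800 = -0.92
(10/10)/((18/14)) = 7/9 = 0.78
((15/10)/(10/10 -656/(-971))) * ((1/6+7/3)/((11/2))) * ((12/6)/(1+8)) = 4855/53691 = 0.09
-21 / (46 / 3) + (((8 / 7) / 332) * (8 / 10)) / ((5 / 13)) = -910291 / 668150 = -1.36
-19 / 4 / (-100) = 0.05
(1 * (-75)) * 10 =-750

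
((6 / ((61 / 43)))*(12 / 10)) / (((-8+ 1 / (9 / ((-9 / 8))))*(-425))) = 12384 / 8425625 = 0.00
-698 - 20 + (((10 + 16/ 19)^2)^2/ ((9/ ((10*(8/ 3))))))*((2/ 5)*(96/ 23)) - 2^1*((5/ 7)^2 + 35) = 89314684686982/ 1321845903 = 67568.15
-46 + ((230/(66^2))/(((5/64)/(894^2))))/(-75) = -65777194/9075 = -7248.18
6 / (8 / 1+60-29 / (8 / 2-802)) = 4788 / 54293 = 0.09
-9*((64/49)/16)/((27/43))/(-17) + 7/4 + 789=7905025/9996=790.82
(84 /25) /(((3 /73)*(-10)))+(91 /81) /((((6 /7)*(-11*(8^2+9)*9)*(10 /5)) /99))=-72596657 /8869500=-8.18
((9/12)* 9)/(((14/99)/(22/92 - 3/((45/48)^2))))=-9757341/64400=-151.51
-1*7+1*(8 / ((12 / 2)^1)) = -17 / 3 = -5.67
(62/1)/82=0.76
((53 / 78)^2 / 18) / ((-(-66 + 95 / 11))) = 30899 / 69102072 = 0.00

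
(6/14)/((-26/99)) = -1.63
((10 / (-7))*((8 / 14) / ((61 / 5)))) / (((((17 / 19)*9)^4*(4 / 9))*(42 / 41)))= -133579025 / 3821804114121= -0.00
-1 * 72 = -72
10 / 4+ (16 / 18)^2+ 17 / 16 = 5641 / 1296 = 4.35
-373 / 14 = -26.64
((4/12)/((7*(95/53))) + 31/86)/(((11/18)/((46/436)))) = 4581807/68570810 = 0.07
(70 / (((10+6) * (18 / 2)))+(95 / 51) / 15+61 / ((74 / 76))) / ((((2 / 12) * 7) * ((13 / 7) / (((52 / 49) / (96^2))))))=318319 / 94682112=0.00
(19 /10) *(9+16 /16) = 19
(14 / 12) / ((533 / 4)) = 14 / 1599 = 0.01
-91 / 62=-1.47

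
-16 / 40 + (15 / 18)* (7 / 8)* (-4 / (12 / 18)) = -191 / 40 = -4.78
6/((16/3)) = 9/8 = 1.12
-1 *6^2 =-36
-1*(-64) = 64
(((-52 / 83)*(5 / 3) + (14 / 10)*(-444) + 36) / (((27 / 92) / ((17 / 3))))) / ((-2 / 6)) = 1142301808 / 33615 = 33981.91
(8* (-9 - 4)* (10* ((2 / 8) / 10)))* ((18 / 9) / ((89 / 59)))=-3068 / 89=-34.47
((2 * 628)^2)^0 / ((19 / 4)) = 4 / 19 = 0.21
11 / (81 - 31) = 11 / 50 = 0.22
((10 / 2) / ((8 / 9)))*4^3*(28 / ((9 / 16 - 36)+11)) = -161280 / 391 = -412.48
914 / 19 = 48.11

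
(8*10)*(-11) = -880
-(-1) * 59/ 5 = 59/ 5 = 11.80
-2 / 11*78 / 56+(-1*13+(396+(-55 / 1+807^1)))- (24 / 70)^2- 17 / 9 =274746163 / 242550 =1132.74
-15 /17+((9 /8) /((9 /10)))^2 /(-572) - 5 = -915625 /155584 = -5.89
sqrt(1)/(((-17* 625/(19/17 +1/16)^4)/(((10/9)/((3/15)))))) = -1179716409/1163146854400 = -0.00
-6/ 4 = -3/ 2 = -1.50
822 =822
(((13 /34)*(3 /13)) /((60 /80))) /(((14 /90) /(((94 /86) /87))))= 1410 /148393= 0.01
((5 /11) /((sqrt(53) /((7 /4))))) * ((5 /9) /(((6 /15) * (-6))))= -875 * sqrt(53) /251856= -0.03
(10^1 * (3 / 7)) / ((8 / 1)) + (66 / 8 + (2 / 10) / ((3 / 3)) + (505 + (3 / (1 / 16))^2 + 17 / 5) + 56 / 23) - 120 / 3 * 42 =1841551 / 1610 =1143.82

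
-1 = -1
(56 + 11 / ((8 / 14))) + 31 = 425 / 4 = 106.25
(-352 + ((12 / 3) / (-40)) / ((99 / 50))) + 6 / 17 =-351.70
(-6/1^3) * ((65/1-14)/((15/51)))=-1040.40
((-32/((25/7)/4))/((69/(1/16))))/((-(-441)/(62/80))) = -31/543375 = -0.00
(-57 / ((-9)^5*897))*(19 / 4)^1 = 361 / 70622604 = 0.00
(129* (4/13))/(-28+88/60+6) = -1935/1001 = -1.93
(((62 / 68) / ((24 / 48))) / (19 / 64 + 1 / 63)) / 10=0.58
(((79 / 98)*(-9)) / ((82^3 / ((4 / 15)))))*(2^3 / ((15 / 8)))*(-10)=2528 / 16885645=0.00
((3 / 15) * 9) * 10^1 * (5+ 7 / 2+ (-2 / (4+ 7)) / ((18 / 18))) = 1647 / 11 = 149.73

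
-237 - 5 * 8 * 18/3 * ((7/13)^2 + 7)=-335733/169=-1986.59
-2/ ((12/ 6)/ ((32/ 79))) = -32/ 79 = -0.41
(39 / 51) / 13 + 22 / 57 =431 / 969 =0.44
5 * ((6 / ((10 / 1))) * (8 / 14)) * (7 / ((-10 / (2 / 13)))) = -12 / 65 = -0.18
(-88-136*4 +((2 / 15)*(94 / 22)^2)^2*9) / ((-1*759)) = 211809076 / 277812975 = 0.76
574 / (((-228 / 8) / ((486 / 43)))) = -185976 / 817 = -227.63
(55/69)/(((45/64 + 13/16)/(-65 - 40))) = -55.22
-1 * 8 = -8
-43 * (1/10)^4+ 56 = 559957/10000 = 56.00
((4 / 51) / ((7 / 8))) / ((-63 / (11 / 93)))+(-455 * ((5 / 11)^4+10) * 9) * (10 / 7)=-1799153870002882 / 30624037983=-58749.73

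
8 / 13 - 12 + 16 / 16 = -10.38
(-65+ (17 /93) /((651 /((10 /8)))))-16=-19615847 /242172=-81.00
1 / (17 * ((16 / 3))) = 3 / 272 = 0.01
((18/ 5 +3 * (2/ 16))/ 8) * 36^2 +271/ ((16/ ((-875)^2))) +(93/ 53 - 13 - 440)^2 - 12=2960018063159/ 224720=13172027.69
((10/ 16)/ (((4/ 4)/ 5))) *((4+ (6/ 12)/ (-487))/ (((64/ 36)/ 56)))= 6134625/ 15584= 393.65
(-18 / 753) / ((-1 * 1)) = 6 / 251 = 0.02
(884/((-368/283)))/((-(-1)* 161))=-62543/14812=-4.22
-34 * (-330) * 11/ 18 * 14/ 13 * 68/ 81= 19582640/ 3159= 6199.00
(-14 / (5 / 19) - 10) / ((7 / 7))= -316 / 5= -63.20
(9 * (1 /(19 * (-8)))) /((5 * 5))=-9 /3800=-0.00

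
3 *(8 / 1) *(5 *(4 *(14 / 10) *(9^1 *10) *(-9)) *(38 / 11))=-20684160 / 11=-1880378.18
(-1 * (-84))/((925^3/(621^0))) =84/791453125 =0.00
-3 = -3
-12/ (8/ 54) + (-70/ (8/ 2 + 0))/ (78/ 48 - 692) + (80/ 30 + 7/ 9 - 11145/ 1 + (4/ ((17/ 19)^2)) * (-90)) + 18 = -7972219867/ 684063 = -11654.22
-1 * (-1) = 1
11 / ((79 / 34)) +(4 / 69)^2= 1781878 / 376119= 4.74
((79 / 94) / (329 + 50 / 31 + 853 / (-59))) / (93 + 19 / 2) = 144491 / 5571419480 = 0.00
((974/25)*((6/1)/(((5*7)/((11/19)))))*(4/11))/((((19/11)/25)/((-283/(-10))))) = 36384744/63175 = 575.94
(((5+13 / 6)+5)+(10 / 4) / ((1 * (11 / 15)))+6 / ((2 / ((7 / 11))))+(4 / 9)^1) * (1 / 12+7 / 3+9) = 243175 / 1188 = 204.69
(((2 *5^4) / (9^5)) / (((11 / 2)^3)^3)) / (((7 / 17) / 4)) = 0.00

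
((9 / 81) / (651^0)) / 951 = 1 / 8559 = 0.00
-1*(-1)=1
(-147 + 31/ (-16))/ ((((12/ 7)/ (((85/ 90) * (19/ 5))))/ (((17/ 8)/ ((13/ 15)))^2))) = -7785606535/ 4153344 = -1874.54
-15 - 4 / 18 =-137 / 9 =-15.22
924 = 924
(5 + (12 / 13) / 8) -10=-127 / 26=-4.88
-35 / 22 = -1.59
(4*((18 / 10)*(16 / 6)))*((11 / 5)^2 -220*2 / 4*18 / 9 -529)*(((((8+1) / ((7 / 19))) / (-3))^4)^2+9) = -39802156879620227328 / 144120025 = -276173674543.98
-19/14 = -1.36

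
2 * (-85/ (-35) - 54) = -722/ 7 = -103.14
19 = 19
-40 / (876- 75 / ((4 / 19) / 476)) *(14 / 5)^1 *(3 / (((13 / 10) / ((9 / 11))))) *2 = 20160 / 8041319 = 0.00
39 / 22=1.77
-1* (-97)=97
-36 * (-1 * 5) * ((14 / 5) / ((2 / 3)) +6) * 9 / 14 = 8262 / 7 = 1180.29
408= 408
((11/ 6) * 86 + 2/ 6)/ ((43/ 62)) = 9796/ 43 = 227.81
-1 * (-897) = 897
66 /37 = 1.78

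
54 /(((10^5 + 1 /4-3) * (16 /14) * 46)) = 0.00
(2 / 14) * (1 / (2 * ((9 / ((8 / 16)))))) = 1 / 252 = 0.00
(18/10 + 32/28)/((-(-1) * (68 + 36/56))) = 206/4805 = 0.04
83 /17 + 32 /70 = 3177 /595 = 5.34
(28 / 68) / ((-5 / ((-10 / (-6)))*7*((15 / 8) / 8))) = -64 / 765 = -0.08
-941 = -941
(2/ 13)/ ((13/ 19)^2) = 722/ 2197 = 0.33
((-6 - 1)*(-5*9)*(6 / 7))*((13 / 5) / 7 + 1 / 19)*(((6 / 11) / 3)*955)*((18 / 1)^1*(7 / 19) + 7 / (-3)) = 339330600 / 3971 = 85452.18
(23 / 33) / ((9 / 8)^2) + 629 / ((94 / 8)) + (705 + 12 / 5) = 478329107 / 628155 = 761.48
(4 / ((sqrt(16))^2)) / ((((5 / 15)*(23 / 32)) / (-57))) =-1368 / 23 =-59.48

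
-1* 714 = -714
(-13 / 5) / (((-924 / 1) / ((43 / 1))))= 559 / 4620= 0.12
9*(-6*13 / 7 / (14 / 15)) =-5265 / 49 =-107.45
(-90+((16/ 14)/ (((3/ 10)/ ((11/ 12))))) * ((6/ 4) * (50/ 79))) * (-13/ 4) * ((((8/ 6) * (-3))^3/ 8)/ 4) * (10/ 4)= -4673825/ 3318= -1408.63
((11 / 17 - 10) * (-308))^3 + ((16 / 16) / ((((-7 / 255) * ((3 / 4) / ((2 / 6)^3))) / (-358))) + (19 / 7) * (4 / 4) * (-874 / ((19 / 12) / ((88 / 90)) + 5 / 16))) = 110987819797295968 / 4642785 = 23905440333.18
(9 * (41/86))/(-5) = -369/430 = -0.86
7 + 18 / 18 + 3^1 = 11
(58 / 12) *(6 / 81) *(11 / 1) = 319 / 81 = 3.94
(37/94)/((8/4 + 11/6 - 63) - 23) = -111/23171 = -0.00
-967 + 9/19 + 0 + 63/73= -1339375/1387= -965.66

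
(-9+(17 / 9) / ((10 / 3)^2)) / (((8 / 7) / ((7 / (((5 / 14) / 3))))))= -908607 / 2000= -454.30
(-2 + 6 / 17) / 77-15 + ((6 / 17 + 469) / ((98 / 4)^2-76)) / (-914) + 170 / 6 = 13.31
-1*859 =-859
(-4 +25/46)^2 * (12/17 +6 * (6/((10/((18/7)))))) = 37466442/314755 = 119.03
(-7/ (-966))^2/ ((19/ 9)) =1/ 40204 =0.00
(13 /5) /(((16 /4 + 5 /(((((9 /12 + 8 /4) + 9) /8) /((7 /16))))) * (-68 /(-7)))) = 4277 /87720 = 0.05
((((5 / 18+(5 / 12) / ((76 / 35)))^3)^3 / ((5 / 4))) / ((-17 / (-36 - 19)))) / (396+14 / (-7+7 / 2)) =0.00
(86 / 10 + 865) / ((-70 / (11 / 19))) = -3432 / 475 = -7.23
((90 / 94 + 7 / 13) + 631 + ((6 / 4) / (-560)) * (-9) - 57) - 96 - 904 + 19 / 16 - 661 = -742003033 / 684320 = -1084.29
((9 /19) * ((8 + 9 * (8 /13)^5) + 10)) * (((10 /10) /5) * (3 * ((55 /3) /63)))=1.55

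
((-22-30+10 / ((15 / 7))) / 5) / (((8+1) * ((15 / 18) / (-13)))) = 3692 / 225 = 16.41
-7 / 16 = -0.44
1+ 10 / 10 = 2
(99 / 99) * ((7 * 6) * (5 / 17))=210 / 17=12.35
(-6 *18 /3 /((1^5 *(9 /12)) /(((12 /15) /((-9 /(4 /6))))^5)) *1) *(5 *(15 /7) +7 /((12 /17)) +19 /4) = 279445504 /313882340625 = 0.00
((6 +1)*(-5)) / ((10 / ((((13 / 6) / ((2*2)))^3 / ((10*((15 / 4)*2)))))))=-15379 / 2073600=-0.01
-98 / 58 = -49 / 29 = -1.69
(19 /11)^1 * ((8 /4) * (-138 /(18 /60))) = -1589.09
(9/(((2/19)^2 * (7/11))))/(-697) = -35739/19516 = -1.83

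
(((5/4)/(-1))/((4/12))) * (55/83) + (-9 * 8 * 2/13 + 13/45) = -2577877/194220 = -13.27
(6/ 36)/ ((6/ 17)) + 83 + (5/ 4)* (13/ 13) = 1525/ 18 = 84.72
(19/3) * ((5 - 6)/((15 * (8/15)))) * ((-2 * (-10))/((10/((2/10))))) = -19/60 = -0.32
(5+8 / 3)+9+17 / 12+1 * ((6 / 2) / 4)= 113 / 6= 18.83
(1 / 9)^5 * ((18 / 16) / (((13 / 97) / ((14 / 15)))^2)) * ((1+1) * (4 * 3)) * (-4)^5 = -1888423936 / 83160675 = -22.71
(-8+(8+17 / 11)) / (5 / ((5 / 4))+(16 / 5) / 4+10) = 85 / 814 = 0.10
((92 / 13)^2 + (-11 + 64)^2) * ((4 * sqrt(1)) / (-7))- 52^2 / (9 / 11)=-52581812 / 10647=-4938.65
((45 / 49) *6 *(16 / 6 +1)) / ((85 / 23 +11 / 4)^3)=770901120 / 10217864993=0.08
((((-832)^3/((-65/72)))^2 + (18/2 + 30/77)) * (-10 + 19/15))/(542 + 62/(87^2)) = -258939030334848225783339339/39486177500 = -6557713274090616.29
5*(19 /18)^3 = 5.88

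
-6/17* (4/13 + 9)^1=-726/221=-3.29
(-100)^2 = 10000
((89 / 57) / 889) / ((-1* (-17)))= 89 / 861441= 0.00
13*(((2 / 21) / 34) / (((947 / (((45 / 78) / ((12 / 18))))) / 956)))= 3585 / 112693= 0.03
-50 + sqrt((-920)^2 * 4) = 1790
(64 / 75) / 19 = 64 / 1425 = 0.04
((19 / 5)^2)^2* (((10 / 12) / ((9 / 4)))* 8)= 2085136 / 3375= 617.82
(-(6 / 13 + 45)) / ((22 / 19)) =-11229 / 286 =-39.26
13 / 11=1.18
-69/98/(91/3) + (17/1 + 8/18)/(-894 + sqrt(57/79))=-1472886731/34474214502- 157 * sqrt(4503)/568256283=-0.04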